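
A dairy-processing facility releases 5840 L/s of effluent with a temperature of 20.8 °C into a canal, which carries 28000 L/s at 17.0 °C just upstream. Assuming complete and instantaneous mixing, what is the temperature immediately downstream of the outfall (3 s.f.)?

17.7 °C

Flow-weighted mixing: C = (Q_r C_r + Q_w C_w)/(Q_r + Q_w)
= (28000×17.0 + 5840×20.8)/(28000 + 5840) = 597500/33840 = 17.66 °C.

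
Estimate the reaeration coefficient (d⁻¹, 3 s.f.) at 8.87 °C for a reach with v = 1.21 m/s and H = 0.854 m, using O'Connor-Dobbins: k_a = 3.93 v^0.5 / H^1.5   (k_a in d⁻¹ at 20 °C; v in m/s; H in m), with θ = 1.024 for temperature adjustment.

k_a(20) = 3.93 × 1.21^0.5 / 0.854^1.5 = 3.93 × 1.100 / 0.7892 = 5.478 d⁻¹.
k_a(8.87) = 5.478 × 1.024^(8.87−20) = 5.478 × 0.7680 = 4.207 d⁻¹.

k_a ≈ 4.21 d⁻¹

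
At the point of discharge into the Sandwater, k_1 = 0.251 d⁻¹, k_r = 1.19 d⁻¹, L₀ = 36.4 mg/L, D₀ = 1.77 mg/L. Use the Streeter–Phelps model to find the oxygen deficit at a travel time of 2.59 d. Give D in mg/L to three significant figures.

D ≈ 4.71 mg/L

k_1 L₀/(k_r−k_1) = 0.251×36.4/(1.19−0.251) = 9.136/0.9390 = 9.730 mg/L.
e^(−k_1 t) = e^(−0.251×2.590) = 0.5220; e^(−k_r t) = e^(−1.19×2.590) = 0.04586.
D = 9.730 × (0.5220 − 0.04586) + 1.77 × 0.04586 = 4.633 + 0.08118 = 4.714 mg/L.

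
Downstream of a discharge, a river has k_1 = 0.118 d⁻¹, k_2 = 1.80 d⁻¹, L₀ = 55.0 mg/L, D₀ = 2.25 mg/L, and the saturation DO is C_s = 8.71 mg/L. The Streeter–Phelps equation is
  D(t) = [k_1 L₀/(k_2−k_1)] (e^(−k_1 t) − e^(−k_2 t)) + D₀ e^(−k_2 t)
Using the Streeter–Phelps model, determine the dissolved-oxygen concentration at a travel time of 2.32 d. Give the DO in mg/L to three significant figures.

k_1 L₀/(k_2−k_1) = 0.118×55.0/(1.80−0.118) = 6.490/1.682 = 3.859 mg/L.
e^(−k_1 t) = e^(−0.118×2.320) = 0.7605; e^(−k_2 t) = e^(−1.80×2.320) = 0.01536.
D = 3.859 × (0.7605 − 0.01536) + 2.25 × 0.01536 = 2.875 + 0.03456 = 2.910 mg/L.
DO = C_s − D = 8.71 − 2.910 = 5.800 mg/L.

DO ≈ 5.80 mg/L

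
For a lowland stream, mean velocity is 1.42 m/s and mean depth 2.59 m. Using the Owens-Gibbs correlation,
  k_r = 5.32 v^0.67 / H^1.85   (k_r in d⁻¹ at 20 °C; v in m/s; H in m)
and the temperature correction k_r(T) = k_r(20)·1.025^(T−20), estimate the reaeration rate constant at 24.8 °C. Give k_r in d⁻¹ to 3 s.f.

k_r ≈ 1.30 d⁻¹

k_r(20) = 5.32 × 1.42^0.67 / 2.59^1.85 = 5.32 × 1.265 / 5.816 = 1.157 d⁻¹.
k_r(24.8) = 1.157 × 1.025^(24.8−20) = 1.157 × 1.126 = 1.303 d⁻¹.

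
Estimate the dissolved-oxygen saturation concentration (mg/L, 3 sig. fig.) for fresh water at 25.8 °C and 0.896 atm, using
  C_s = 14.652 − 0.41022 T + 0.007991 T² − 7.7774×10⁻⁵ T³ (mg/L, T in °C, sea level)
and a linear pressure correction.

C_s ≈ 7.21 mg/L

At sea level: C_s = 14.652 − 0.41022×25.8 + 0.007991×25.8² − 7.7774×10⁻⁵×25.8³ = 8.052 mg/L.
Pressure correction: C_s' = 8.052 × 0.896 = 7.214 mg/L.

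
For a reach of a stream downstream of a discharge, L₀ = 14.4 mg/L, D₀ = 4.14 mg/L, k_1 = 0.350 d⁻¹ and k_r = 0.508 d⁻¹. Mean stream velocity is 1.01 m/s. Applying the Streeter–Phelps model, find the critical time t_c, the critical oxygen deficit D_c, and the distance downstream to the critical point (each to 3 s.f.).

With k_r/k_1 = 1.451 and 1 − D₀(k_r−k_1)/(k_1 L₀) = 0.8702,
t_c = ln(1.451 × 0.8702) / (0.508 − 0.350) = ln(1.263) / 0.1580 = 0.2335/0.1580 = 1.478 d.
D_c = (k_1/k_r) L₀ e^(−k_1 t_c) = (0.350/0.508) × 14.4 × e^(−0.350×1.478) = 0.6890 × 14.4 × 0.5961 = 5.914 mg/L.
x_c = v t_c = 1.01 m/s × 1.478 d × 86400 s/d = 129000 m ≈ 129 km.

t_c ≈ 1.48 d; D_c ≈ 5.91 mg/L; x_c ≈ 129 km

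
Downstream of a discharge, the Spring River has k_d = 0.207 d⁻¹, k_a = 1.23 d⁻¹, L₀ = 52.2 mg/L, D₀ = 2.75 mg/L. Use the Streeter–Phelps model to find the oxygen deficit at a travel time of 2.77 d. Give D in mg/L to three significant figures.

D ≈ 5.69 mg/L

k_d L₀/(k_a−k_d) = 0.207×52.2/(1.23−0.207) = 10.81/1.023 = 10.56 mg/L.
e^(−k_d t) = e^(−0.207×2.770) = 0.5636; e^(−k_a t) = e^(−1.23×2.770) = 0.03314.
D = 10.56 × (0.5636 − 0.03314) + 2.75 × 0.03314 = 5.603 + 0.09113 = 5.694 mg/L.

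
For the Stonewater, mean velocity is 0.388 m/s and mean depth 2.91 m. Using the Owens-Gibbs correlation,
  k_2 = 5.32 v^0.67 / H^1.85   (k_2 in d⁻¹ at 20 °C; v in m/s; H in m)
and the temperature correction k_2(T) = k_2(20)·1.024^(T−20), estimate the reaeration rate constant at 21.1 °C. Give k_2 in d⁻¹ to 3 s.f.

k_2(20) = 5.32 × 0.388^0.67 / 2.91^1.85 = 5.32 × 0.5303 / 7.214 = 0.3910 d⁻¹.
k_2(21.1) = 0.3910 × 1.024^(21.1−20) = 0.3910 × 1.026 = 0.4014 d⁻¹.

k_2 ≈ 0.401 d⁻¹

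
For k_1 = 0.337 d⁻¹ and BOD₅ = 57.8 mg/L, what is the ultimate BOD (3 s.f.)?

L₀ ≈ 71.0 mg/L

BOD₅ = L₀(1 − e^(−5k_1)) ⇒ L₀ = BOD₅ / (1 − e^(−5×0.337))
= 57.8 / (1 − 0.1854) = 57.8 / 0.8146 = 70.96 mg/L.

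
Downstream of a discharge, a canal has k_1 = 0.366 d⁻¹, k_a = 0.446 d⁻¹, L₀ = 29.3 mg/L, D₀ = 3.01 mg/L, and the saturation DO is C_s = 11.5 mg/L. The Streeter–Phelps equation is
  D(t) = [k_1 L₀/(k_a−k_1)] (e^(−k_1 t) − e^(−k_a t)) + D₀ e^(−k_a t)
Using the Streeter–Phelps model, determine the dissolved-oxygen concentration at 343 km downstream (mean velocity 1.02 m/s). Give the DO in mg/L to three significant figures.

Travel time t = x/v = 343 km / (1.02 m/s) = 343000 m / 1.02 m/s = 336300 s = 3.892 d.
k_1 L₀/(k_a−k_1) = 0.366×29.3/(0.446−0.366) = 10.72/0.08000 = 134.0 mg/L.
e^(−k_1 t) = e^(−0.366×3.892) = 0.2406; e^(−k_a t) = e^(−0.446×3.892) = 0.1762.
D = 134.0 × (0.2406 − 0.1762) + 3.01 × 0.1762 = 8.630 + 0.5305 = 9.161 mg/L.
DO = C_s − D = 11.5 − 9.161 = 2.339 mg/L.

DO ≈ 2.34 mg/L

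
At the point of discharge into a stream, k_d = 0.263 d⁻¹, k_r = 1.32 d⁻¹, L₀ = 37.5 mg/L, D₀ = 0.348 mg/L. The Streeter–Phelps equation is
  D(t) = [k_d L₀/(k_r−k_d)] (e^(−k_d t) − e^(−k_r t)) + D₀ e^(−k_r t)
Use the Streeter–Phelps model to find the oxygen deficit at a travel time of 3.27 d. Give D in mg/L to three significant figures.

D ≈ 3.83 mg/L

k_d L₀/(k_r−k_d) = 0.263×37.5/(1.32−0.263) = 9.863/1.057 = 9.331 mg/L.
e^(−k_d t) = e^(−0.263×3.270) = 0.4232; e^(−k_r t) = e^(−1.32×3.270) = 0.01335.
D = 9.331 × (0.4232 − 0.01335) + 0.348 × 0.01335 = 3.824 + 0.004645 = 3.828 mg/L.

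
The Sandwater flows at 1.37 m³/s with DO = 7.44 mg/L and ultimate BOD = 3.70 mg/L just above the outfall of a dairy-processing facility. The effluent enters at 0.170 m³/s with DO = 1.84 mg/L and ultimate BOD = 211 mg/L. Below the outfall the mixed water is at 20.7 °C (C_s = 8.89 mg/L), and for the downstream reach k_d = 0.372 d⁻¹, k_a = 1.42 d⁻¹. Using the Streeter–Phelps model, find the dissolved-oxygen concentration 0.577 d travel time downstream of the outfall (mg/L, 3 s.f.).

Mixed DO = (1.37×7.44 + 0.170×1.84)/(1.37+0.170) = 10.51/1.540 = 6.822 mg/L.
Mixed L₀ = (1.37×3.70 + 0.170×211)/(1.540) = 40.94/1.540 = 26.58 mg/L.
Initial deficit D₀ = C_s − DO₀ = 8.89 − 6.822 = 2.068 mg/L.
D(0.577) = [0.372×26.58/(1.42−0.372)](e^(−0.372×0.577) − e^(−1.42×0.577)) + 2.068 e^(−1.42×0.577)
= 9.436 × (0.8068 − 0.4407) + 2.068 × 0.4407 = 4.366 mg/L.
DO = 8.89 − 4.366 = 4.524 mg/L.

DO ≈ 4.52 mg/L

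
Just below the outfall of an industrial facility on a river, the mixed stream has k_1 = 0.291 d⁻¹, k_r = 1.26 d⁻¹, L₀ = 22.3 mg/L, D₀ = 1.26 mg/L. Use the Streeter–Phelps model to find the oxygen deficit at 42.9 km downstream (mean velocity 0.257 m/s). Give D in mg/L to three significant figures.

Travel time t = x/v = 42.9 km / (0.257 m/s) = 42900 m / 0.257 m/s = 166900 s = 1.932 d.
k_1 L₀/(k_r−k_1) = 0.291×22.3/(1.26−0.291) = 6.489/0.9690 = 6.697 mg/L.
e^(−k_1 t) = e^(−0.291×1.932) = 0.5699; e^(−k_r t) = e^(−1.26×1.932) = 0.08766.
D = 6.697 × (0.5699 − 0.08766) + 1.26 × 0.08766 = 3.230 + 0.1104 = 3.340 mg/L.

D ≈ 3.34 mg/L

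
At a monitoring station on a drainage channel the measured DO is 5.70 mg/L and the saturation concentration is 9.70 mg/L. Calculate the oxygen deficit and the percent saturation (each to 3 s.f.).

D = C_s − C = 9.70 − 5.70 = 4.00 mg/L.
% saturation = 5.70/9.70 × 100 = 58.8 %.

D ≈ 4.00 mg/L; 58.8 % saturation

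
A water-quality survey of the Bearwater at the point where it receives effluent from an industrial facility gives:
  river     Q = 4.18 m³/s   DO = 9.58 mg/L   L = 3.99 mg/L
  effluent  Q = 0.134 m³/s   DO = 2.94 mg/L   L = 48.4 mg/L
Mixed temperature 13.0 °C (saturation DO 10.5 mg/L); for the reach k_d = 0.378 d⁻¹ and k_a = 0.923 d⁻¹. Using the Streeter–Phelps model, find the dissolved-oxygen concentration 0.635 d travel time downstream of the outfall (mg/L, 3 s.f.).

DO ≈ 9.02 mg/L

Mixed DO = (4.18×9.58 + 0.134×2.94)/(4.18+0.134) = 40.44/4.314 = 9.374 mg/L.
Mixed L₀ = (4.18×3.99 + 0.134×48.4)/(4.314) = 23.16/4.314 = 5.369 mg/L.
Initial deficit D₀ = C_s − DO₀ = 10.5 − 9.374 = 1.126 mg/L.
D(0.635) = [0.378×5.369/(0.923−0.378)](e^(−0.378×0.635) − e^(−0.923×0.635)) + 1.126 e^(−0.923×0.635)
= 3.724 × (0.7866 − 0.5565) + 1.126 × 0.5565 = 1.484 mg/L.
DO = 10.5 − 1.484 = 9.016 mg/L.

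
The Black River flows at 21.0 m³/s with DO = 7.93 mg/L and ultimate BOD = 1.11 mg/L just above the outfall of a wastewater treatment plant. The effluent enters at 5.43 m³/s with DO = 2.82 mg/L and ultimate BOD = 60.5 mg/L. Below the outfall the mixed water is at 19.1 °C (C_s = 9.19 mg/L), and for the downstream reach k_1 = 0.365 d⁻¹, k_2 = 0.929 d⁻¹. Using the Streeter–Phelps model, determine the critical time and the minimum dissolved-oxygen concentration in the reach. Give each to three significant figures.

Mixed DO = (21.0×7.93 + 5.43×2.82)/(21.0+5.43) = 181.8/26.43 = 6.880 mg/L.
Mixed L₀ = (21.0×1.11 + 5.43×60.5)/(26.43) = 351.8/26.43 = 13.31 mg/L.
Initial deficit D₀ = C_s − DO₀ = 9.19 − 6.880 = 2.310 mg/L.
t_c = (1/0.5640) ln[(0.929/0.365)(1 − 2.310×0.5640/(0.365×13.31))] = 1.773 × ln(1.863) = 1.103 d.
D_c = (0.365/0.929) × 13.31 × e^(−0.365×1.103) = 0.3929 × 13.31 × 0.6686 = 3.497 mg/L.
Minimum DO = 9.19 − 3.497 = 5.693 mg/L.

t_c ≈ 1.10 d; minimum DO ≈ 5.69 mg/L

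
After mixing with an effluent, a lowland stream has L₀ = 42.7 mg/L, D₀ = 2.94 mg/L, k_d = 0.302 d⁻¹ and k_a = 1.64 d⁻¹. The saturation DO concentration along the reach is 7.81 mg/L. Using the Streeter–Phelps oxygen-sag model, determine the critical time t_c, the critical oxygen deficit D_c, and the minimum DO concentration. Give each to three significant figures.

t_c ≈ 0.993 d; D_c ≈ 5.83 mg/L; min DO ≈ 1.98 mg/L

With k_a/k_d = 5.430 and 1 − D₀(k_a−k_d)/(k_d L₀) = 0.6950,
t_c = ln(5.430 × 0.6950) / (1.64 − 0.302) = ln(3.774) / 1.338 = 1.328/1.338 = 0.9926 d.
L(t_c) = L₀ e^(−k_d t_c) = 42.7 × 0.7410 = 31.64 mg/L, and at the critical point k_a D_c = k_d L, so D_c = (0.302/1.64) × 31.64 = 5.826 mg/L.
Minimum DO = C_s − D_c = 7.81 − 5.826 = 1.984 mg/L.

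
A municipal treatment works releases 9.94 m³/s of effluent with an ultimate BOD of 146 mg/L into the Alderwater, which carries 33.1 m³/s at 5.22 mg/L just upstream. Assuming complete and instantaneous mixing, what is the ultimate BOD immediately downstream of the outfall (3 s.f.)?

Flow-weighted mixing: C = (Q_r C_r + Q_w C_w)/(Q_r + Q_w)
= (33.1×5.22 + 9.94×146)/(33.1 + 9.94) = 1624/43.04 = 37.73 mg/L.

37.7 mg/L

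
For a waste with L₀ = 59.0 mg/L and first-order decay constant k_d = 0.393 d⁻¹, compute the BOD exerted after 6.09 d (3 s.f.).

y_t = L₀(1 − e^(−k_d t)) = 59.0 × (1 − e^(−0.393×6.09))
= 59.0 × (1 − 0.09132) = 59.0 × 0.9087 = 53.61 mg/L.

y ≈ 53.6 mg/L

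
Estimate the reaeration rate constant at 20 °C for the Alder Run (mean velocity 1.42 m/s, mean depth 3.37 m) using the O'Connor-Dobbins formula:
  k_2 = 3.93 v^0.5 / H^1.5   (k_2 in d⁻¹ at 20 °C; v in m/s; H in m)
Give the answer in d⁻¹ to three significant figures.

k_2 ≈ 0.757 d⁻¹

k_2 = 3.93 × 1.42^0.5 / 3.37^1.5 = 3.93 × 1.192 / 6.186 = 0.7570 d⁻¹.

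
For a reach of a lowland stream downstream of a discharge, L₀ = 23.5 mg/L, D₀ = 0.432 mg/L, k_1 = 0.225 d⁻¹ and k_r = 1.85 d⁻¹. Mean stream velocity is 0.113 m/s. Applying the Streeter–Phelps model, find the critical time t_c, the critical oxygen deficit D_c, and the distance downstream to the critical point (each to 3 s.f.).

t_c ≈ 1.21 d; D_c ≈ 2.18 mg/L; x_c ≈ 11.8 km

t_c = [1/(k_r−k_1)] ln[(k_r/k_1)(1 − D₀(k_r−k_1)/(k_1 L₀))]
= [1/(1.85−0.225)] ln[(1.85/0.225)(1 − 0.432×1.625/(0.225×23.5))]
= (1/1.625) ln[8.222 × 0.8672] = 0.6154 × ln(7.131) = 0.6154 × 1.964 = 1.209 d.
L(t_c) = L₀ e^(−k_1 t_c) = 23.5 × 0.7619 = 17.90 mg/L, and at the critical point k_r D_c = k_1 L, so D_c = (0.225/1.85) × 17.90 = 2.177 mg/L.
x_c = v t_c = 0.113 m/s × 1.209 d × 86400 s/d = 11800 m ≈ 11.8 km.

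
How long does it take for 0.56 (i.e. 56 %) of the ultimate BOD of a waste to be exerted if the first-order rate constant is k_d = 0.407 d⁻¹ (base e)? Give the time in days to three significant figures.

t ≈ 2.02 d

y/L₀ = 1 − e^(−k_d t) = 0.56 ⇒ e^(−k_d t) = 0.440
t = −ln(0.440) / 0.407 = 0.8210 / 0.407 = 2.017 d.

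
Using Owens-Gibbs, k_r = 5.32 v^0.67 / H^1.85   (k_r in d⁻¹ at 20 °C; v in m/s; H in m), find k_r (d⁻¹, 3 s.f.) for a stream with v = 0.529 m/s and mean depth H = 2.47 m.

k_r = 5.32 × 0.529^0.67 / 2.47^1.85 = 5.32 × 0.6527 / 5.327 = 0.6518 d⁻¹.

k_r ≈ 0.652 d⁻¹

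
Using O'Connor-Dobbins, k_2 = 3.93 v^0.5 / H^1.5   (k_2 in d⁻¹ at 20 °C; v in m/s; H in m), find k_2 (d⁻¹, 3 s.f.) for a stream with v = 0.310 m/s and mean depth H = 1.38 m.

k_2 = 3.93 × 0.310^0.5 / 1.38^1.5 = 3.93 × 0.5568 / 1.621 = 1.350 d⁻¹.

k_2 ≈ 1.35 d⁻¹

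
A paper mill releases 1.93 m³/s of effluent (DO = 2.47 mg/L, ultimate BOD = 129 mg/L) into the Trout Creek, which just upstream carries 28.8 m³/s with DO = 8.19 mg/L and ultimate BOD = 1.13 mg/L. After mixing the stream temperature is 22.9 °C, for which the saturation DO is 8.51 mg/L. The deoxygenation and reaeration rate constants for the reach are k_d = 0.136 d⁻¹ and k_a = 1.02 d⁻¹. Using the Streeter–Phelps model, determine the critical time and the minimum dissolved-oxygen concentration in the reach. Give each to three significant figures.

t_c ≈ 1.54 d; minimum DO ≈ 7.52 mg/L

Mixed DO = (28.8×8.19 + 1.93×2.47)/(28.8+1.93) = 240.6/30.73 = 7.831 mg/L.
Mixed L₀ = (28.8×1.13 + 1.93×129)/(30.73) = 281.5/30.73 = 9.161 mg/L.
Initial deficit D₀ = C_s − DO₀ = 8.51 − 7.831 = 0.6792 mg/L.
t_c = (1/0.8840) ln[(1.02/0.136)(1 − 0.6792×0.8840/(0.136×9.161))] = 1.131 × ln(3.885) = 1.535 d.
D_c = (0.136/1.02) × 9.161 × e^(−0.136×1.535) = 0.1333 × 9.161 × 0.8116 = 0.9913 mg/L.
Minimum DO = 8.51 − 0.9913 = 7.519 mg/L.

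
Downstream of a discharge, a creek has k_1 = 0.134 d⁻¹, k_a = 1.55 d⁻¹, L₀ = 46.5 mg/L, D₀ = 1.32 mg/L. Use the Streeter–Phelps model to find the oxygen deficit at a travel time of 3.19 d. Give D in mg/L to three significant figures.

D ≈ 2.85 mg/L

k_1 L₀/(k_a−k_1) = 0.134×46.5/(1.55−0.134) = 6.231/1.416 = 4.400 mg/L.
e^(−k_1 t) = e^(−0.134×3.190) = 0.6522; e^(−k_a t) = e^(−1.55×3.190) = 0.007122.
D = 4.400 × (0.6522 − 0.007122) + 1.32 × 0.007122 = 2.838 + 0.009402 = 2.848 mg/L.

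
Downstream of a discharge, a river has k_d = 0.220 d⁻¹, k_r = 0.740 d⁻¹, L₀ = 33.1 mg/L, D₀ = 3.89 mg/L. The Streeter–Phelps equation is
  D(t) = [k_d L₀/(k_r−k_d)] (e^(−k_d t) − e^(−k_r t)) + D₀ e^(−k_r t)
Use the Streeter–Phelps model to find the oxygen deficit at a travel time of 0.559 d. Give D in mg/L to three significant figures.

D ≈ 5.70 mg/L

k_d L₀/(k_r−k_d) = 0.220×33.1/(0.740−0.220) = 7.282/0.5200 = 14.00 mg/L.
e^(−k_d t) = e^(−0.220×0.5590) = 0.8843; e^(−k_r t) = e^(−0.740×0.5590) = 0.6612.
D = 14.00 × (0.8843 − 0.6612) + 3.89 × 0.6612 = 3.124 + 2.572 = 5.696 mg/L.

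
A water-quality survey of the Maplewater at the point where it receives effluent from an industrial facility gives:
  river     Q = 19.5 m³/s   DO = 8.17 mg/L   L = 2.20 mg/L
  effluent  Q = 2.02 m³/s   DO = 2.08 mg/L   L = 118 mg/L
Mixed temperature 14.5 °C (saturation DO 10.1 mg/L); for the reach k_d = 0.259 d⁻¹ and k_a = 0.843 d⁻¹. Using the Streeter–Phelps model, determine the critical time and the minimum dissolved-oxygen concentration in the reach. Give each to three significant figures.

Mixed DO = (19.5×8.17 + 2.02×2.08)/(19.5+2.02) = 163.5/21.52 = 7.598 mg/L.
Mixed L₀ = (19.5×2.20 + 2.02×118)/(21.52) = 281.3/21.52 = 13.07 mg/L.
Initial deficit D₀ = C_s − DO₀ = 10.1 − 7.598 = 2.502 mg/L.
t_c = (1/0.5840) ln[(0.843/0.259)(1 − 2.502×0.5840/(0.259×13.07))] = 1.712 × ln(1.850) = 1.053 d.
D_c = (0.259/0.843) × 13.07 × e^(−0.259×1.053) = 0.3072 × 13.07 × 0.7612 = 3.057 mg/L.
Minimum DO = 10.1 − 3.057 = 7.043 mg/L.

t_c ≈ 1.05 d; minimum DO ≈ 7.04 mg/L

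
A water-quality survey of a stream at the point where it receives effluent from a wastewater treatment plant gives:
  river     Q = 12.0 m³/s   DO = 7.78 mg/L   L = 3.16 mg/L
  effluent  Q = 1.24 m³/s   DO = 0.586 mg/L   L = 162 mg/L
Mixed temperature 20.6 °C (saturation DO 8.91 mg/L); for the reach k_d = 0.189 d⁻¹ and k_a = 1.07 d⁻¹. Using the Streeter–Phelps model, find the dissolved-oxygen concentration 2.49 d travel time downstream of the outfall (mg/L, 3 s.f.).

DO ≈ 6.64 mg/L

Mixed DO = (12.0×7.78 + 1.24×0.586)/(12.0+1.24) = 94.09/13.24 = 7.106 mg/L.
Mixed L₀ = (12.0×3.16 + 1.24×162)/(13.24) = 238.8/13.24 = 18.04 mg/L.
Initial deficit D₀ = C_s − DO₀ = 8.91 − 7.106 = 1.804 mg/L.
D(2.49) = [0.189×18.04/(1.07−0.189)](e^(−0.189×2.49) − e^(−1.07×2.49)) + 1.804 e^(−1.07×2.49)
= 3.869 × (0.6246 − 0.06965) + 1.804 × 0.06965 = 2.273 mg/L.
DO = 8.91 − 2.273 = 6.637 mg/L.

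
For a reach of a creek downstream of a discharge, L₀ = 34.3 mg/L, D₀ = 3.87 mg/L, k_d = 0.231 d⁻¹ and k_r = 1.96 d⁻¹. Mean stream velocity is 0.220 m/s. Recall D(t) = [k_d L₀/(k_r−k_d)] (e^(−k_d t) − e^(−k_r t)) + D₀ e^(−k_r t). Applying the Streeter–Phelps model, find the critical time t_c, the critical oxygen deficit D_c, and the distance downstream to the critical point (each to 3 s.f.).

t_c = [1/(k_r−k_d)] ln[(k_r/k_d)(1 − D₀(k_r−k_d)/(k_d L₀))]
= [1/(1.96−0.231)] ln[(1.96/0.231)(1 − 3.87×1.729/(0.231×34.3))]
= (1/1.729) ln[8.485 × 0.1555] = 0.5784 × ln(1.319) = 0.5784 × 0.2772 = 0.1603 d.
L(t_c) = L₀ e^(−k_d t_c) = 34.3 × 0.9636 = 33.05 mg/L, and at the critical point k_r D_c = k_d L, so D_c = (0.231/1.96) × 33.05 = 3.896 mg/L.
x_c = v t_c = 0.220 m/s × 0.1603 d × 86400 s/d = 3047 m ≈ 3.05 km.

t_c ≈ 0.160 d; D_c ≈ 3.90 mg/L; x_c ≈ 3.05 km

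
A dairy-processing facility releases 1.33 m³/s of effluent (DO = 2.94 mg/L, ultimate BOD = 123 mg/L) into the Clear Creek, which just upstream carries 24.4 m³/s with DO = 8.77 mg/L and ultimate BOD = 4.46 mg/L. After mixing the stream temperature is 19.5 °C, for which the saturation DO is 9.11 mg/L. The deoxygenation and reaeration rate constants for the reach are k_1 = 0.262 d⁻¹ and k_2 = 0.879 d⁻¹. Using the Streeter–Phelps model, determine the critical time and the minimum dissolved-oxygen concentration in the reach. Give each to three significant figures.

t_c ≈ 1.71 d; minimum DO ≈ 7.10 mg/L

Mixed DO = (24.4×8.77 + 1.33×2.94)/(24.4+1.33) = 217.9/25.73 = 8.469 mg/L.
Mixed L₀ = (24.4×4.46 + 1.33×123)/(25.73) = 272.4/25.73 = 10.59 mg/L.
Initial deficit D₀ = C_s − DO₀ = 9.11 − 8.469 = 0.6414 mg/L.
t_c = (1/0.6170) ln[(0.879/0.262)(1 − 0.6414×0.6170/(0.262×10.59))] = 1.621 × ln(2.876) = 1.712 d.
D_c = (0.262/0.879) × 10.59 × e^(−0.262×1.712) = 0.2981 × 10.59 × 0.6385 = 2.015 mg/L.
Minimum DO = 9.11 − 2.015 = 7.095 mg/L.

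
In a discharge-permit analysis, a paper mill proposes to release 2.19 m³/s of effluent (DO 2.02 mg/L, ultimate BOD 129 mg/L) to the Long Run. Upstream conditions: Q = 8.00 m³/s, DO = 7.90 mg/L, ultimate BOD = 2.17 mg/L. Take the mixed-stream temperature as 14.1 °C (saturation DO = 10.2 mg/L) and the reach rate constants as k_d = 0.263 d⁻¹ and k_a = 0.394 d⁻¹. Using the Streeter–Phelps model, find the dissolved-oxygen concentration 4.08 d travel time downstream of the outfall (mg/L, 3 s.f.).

Mixed DO = (8.00×7.90 + 2.19×2.02)/(8.00+2.19) = 67.62/10.19 = 6.636 mg/L.
Mixed L₀ = (8.00×2.17 + 2.19×129)/(10.19) = 299.9/10.19 = 29.43 mg/L.
Initial deficit D₀ = C_s − DO₀ = 10.2 − 6.636 = 3.564 mg/L.
D(4.08) = [0.263×29.43/(0.394−0.263)](e^(−0.263×4.08) − e^(−0.394×4.08)) + 3.564 e^(−0.394×4.08)
= 59.08 × (0.3420 − 0.2004) + 3.564 × 0.2004 = 9.079 mg/L.
DO = 10.2 − 9.079 = 1.121 mg/L.

DO ≈ 1.12 mg/L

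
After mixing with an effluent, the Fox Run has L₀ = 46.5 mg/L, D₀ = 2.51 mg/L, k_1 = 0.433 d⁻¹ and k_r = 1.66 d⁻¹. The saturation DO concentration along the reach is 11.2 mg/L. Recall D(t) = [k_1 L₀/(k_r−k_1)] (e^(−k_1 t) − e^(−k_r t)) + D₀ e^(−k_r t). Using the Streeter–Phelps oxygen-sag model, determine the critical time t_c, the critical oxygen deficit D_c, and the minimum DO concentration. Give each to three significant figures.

t_c ≈ 0.960 d; D_c ≈ 8.00 mg/L; min DO ≈ 3.20 mg/L

With k_r/k_1 = 3.834 and 1 − D₀(k_r−k_1)/(k_1 L₀) = 0.8470,
t_c = ln(3.834 × 0.8470) / (1.66 − 0.433) = ln(3.247) / 1.227 = 1.178/1.227 = 0.9599 d.
D_c = (k_1/k_r) L₀ e^(−k_1 t_c) = (0.433/1.66) × 46.5 × e^(−0.433×0.9599) = 0.2608 × 46.5 × 0.6599 = 8.004 mg/L.
Minimum DO = C_s − D_c = 11.2 − 8.004 = 3.196 mg/L.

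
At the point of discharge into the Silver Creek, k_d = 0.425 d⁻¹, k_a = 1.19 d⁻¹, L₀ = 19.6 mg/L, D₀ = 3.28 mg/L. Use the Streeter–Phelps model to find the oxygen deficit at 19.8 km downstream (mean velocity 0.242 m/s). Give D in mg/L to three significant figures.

Travel time t = x/v = 19.8 km / (0.242 m/s) = 19800 m / 0.242 m/s = 81820 s = 0.9470 d.
k_d L₀/(k_a−k_d) = 0.425×19.6/(1.19−0.425) = 8.330/0.7650 = 10.89 mg/L.
e^(−k_d t) = e^(−0.425×0.9470) = 0.6687; e^(−k_a t) = e^(−1.19×0.9470) = 0.3240.
D = 10.89 × (0.6687 − 0.3240) + 3.28 × 0.3240 = 3.753 + 1.063 = 4.816 mg/L.

D ≈ 4.82 mg/L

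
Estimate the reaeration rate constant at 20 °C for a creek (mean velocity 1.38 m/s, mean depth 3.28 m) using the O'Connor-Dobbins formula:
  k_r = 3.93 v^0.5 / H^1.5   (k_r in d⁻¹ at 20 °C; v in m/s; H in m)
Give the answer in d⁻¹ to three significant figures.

k_r ≈ 0.777 d⁻¹

k_r = 3.93 × 1.38^0.5 / 3.28^1.5 = 3.93 × 1.175 / 5.940 = 0.7772 d⁻¹.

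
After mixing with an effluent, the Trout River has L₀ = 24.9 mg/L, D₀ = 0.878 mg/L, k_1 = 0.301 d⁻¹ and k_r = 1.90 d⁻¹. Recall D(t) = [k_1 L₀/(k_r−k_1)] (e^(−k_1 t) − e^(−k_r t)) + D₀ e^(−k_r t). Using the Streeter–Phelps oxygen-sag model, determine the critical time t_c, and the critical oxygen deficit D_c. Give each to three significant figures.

t_c ≈ 1.02 d; D_c ≈ 2.90 mg/L

At the critical point dD/dt = 0, so k_1 L₀ e^(−k_1 t) = k_r D. Substituting D(t) from the Streeter–Phelps equation and solving for t gives
t_c = ln[(k_r/k_1)(1 − D₀(k_r−k_1)/(k_1 L₀))] / (k_r−k_1).
Here k_r−k_1 = 1.599 d⁻¹ and 1 − D₀(k_r−k_1)/(k_1 L₀) = 1 − 0.878×1.599/(0.301×24.9) = 0.8127, so
t_c = ln(6.312 × 0.8127) / 1.599 = 1.635 / 1.599 = 1.023 d.
L(t_c) = L₀ e^(−k_1 t_c) = 24.9 × 0.7351 = 18.30 mg/L, and at the critical point k_r D_c = k_1 L, so D_c = (0.301/1.90) × 18.30 = 2.900 mg/L.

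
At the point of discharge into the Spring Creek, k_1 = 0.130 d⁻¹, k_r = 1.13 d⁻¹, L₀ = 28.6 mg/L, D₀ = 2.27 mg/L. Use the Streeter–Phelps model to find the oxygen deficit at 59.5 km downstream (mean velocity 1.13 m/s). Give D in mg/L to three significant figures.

Travel time t = x/v = 59.5 km / (1.13 m/s) = 59500 m / 1.13 m/s = 52650 s = 0.6094 d.
k_1 L₀/(k_r−k_1) = 0.130×28.6/(1.13−0.130) = 3.718/1.000 = 3.718 mg/L.
e^(−k_1 t) = e^(−0.130×0.6094) = 0.9238; e^(−k_r t) = e^(−1.13×0.6094) = 0.5022.
D = 3.718 × (0.9238 − 0.5022) + 2.27 × 0.5022 = 1.567 + 1.140 = 2.708 mg/L.

D ≈ 2.71 mg/L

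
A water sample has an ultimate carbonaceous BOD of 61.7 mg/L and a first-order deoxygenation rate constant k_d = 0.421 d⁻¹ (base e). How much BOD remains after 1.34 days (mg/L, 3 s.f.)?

L_t = L₀ e^(−k_d t) = 61.7 × e^(−0.421×1.34) = 61.7 × 0.5688 = 35.10 mg/L.

L ≈ 35.1 mg/L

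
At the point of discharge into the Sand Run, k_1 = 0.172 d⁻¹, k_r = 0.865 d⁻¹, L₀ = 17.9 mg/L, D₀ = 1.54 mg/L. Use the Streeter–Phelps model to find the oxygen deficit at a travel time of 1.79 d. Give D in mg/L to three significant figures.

k_1 L₀/(k_r−k_1) = 0.172×17.9/(0.865−0.172) = 3.079/0.6930 = 4.443 mg/L.
e^(−k_1 t) = e^(−0.172×1.790) = 0.7350; e^(−k_r t) = e^(−0.865×1.790) = 0.2126.
D = 4.443 × (0.7350 − 0.2126) + 1.54 × 0.2126 = 2.321 + 0.3274 = 2.648 mg/L.

D ≈ 2.65 mg/L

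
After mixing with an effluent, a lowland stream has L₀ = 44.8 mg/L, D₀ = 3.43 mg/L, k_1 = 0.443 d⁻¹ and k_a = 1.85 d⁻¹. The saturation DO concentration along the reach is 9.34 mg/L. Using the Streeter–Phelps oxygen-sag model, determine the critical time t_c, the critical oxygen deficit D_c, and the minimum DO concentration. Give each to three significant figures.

At the critical point dD/dt = 0, so k_1 L₀ e^(−k_1 t) = k_a D. Substituting D(t) from the Streeter–Phelps equation and solving for t gives
t_c = ln[(k_a/k_1)(1 − D₀(k_a−k_1)/(k_1 L₀))] / (k_a−k_1).
Here k_a−k_1 = 1.407 d⁻¹ and 1 − D₀(k_a−k_1)/(k_1 L₀) = 1 − 3.43×1.407/(0.443×44.8) = 0.7568, so
t_c = ln(4.176 × 0.7568) / 1.407 = 1.151 / 1.407 = 0.8179 d.
L(t_c) = L₀ e^(−k_1 t_c) = 44.8 × 0.6961 = 31.18 mg/L, and at the critical point k_a D_c = k_1 L, so D_c = (0.443/1.85) × 31.18 = 7.467 mg/L.
Minimum DO = C_s − D_c = 9.34 − 7.467 = 1.873 mg/L.

t_c ≈ 0.818 d; D_c ≈ 7.47 mg/L; min DO ≈ 1.87 mg/L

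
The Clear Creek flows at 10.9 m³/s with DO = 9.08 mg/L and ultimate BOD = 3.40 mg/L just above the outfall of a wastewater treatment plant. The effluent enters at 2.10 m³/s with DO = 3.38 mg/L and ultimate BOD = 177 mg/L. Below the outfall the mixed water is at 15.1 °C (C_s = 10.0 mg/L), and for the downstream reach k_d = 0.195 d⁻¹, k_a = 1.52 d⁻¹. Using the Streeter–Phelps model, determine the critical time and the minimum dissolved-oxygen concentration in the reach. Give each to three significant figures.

Mixed DO = (10.9×9.08 + 2.10×3.38)/(10.9+2.10) = 106.1/13.00 = 8.159 mg/L.
Mixed L₀ = (10.9×3.40 + 2.10×177)/(13.00) = 408.8/13.00 = 31.44 mg/L.
Initial deficit D₀ = C_s − DO₀ = 10.0 − 8.159 = 1.841 mg/L.
t_c = (1/1.325) ln[(1.52/0.195)(1 − 1.841×1.325/(0.195×31.44))] = 0.7547 × ln(4.694) = 1.167 d.
D_c = (0.195/1.52) × 31.44 × e^(−0.195×1.167) = 0.1283 × 31.44 × 0.7965 = 3.213 mg/L.
Minimum DO = 10.0 − 3.213 = 6.787 mg/L.

t_c ≈ 1.17 d; minimum DO ≈ 6.79 mg/L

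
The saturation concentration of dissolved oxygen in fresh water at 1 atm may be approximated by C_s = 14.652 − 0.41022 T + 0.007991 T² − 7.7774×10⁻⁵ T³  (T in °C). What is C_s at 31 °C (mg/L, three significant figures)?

C_s ≈ 7.30 mg/L

C_s = 14.652 − 0.41022×31 + 0.007991×31² − 7.7774×10⁻⁵×31³ = 7.298 mg/L.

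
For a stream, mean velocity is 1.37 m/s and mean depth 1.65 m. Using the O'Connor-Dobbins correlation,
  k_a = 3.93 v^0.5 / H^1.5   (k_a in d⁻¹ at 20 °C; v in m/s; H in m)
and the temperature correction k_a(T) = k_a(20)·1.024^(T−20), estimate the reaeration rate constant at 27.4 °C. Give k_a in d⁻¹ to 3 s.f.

k_a(20) = 3.93 × 1.37^0.5 / 1.65^1.5 = 3.93 × 1.170 / 2.119 = 2.170 d⁻¹.
k_a(27.4) = 2.170 × 1.024^(27.4−20) = 2.170 × 1.192 = 2.587 d⁻¹.

k_a ≈ 2.59 d⁻¹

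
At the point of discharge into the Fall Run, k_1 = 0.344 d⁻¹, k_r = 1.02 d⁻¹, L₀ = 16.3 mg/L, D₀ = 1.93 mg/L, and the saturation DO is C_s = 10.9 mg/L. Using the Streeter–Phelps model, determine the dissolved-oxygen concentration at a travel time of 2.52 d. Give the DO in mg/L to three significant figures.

k_1 L₀/(k_r−k_1) = 0.344×16.3/(1.02−0.344) = 5.607/0.6760 = 8.295 mg/L.
e^(−k_1 t) = e^(−0.344×2.520) = 0.4203; e^(−k_r t) = e^(−1.02×2.520) = 0.07650.
D = 8.295 × (0.4203 − 0.07650) + 1.93 × 0.07650 = 2.851 + 0.1477 = 2.999 mg/L.
DO = C_s − D = 10.9 − 2.999 = 7.901 mg/L.

DO ≈ 7.90 mg/L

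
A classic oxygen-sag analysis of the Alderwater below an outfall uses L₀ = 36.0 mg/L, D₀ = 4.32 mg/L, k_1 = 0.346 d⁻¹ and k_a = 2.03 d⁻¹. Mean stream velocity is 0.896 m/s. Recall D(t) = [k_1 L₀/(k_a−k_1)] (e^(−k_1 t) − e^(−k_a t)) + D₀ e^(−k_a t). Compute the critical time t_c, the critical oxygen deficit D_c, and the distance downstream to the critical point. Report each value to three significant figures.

With k_a/k_1 = 5.867 and 1 − D₀(k_a−k_1)/(k_1 L₀) = 0.4160,
t_c = ln(5.867 × 0.4160) / (2.03 − 0.346) = ln(2.440) / 1.684 = 0.8922/1.684 = 0.5298 d.
L(t_c) = L₀ e^(−k_1 t_c) = 36.0 × 0.8325 = 29.97 mg/L, and at the critical point k_a D_c = k_1 L, so D_c = (0.346/2.03) × 29.97 = 5.108 mg/L.
x_c = v t_c = 0.896 m/s × 0.5298 d × 86400 s/d = 41010 m ≈ 41.0 km.

t_c ≈ 0.530 d; D_c ≈ 5.11 mg/L; x_c ≈ 41.0 km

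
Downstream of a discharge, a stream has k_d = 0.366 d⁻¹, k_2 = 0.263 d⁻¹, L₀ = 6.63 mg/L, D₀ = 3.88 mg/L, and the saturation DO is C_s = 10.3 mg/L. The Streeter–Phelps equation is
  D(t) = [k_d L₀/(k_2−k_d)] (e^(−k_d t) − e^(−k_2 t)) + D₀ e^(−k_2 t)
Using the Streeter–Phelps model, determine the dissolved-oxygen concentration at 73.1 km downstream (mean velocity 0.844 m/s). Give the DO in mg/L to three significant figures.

DO ≈ 5.54 mg/L

Travel time t = x/v = 73.1 km / (0.844 m/s) = 73100 m / 0.844 m/s = 86610 s = 1.002 d.
k_d L₀/(k_2−k_d) = 0.366×6.63/(0.263−0.366) = 2.427/-0.1030 = -23.56 mg/L.
e^(−k_d t) = e^(−0.366×1.002) = 0.6929; e^(−k_2 t) = e^(−0.263×1.002) = 0.7682.
D = -23.56 × (0.6929 − 0.7682) + 3.88 × 0.7682 = 1.776 + 2.981 = 4.756 mg/L.
DO = C_s − D = 10.3 − 4.756 = 5.544 mg/L.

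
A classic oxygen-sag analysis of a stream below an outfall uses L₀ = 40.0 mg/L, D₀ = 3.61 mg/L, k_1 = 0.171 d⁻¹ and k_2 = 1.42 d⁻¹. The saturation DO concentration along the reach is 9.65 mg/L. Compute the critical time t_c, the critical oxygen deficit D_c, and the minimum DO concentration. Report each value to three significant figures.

With k_2/k_1 = 8.304 and 1 − D₀(k_2−k_1)/(k_1 L₀) = 0.3408,
t_c = ln(8.304 × 0.3408) / (1.42 − 0.171) = ln(2.830) / 1.249 = 1.040/1.249 = 0.8329 d.
D_c = (k_1/k_2) L₀ e^(−k_1 t_c) = (0.171/1.42) × 40.0 × e^(−0.171×0.8329) = 0.1204 × 40.0 × 0.8673 = 4.177 mg/L.
Minimum DO = C_s − D_c = 9.65 − 4.177 = 5.473 mg/L.

t_c ≈ 0.833 d; D_c ≈ 4.18 mg/L; min DO ≈ 5.47 mg/L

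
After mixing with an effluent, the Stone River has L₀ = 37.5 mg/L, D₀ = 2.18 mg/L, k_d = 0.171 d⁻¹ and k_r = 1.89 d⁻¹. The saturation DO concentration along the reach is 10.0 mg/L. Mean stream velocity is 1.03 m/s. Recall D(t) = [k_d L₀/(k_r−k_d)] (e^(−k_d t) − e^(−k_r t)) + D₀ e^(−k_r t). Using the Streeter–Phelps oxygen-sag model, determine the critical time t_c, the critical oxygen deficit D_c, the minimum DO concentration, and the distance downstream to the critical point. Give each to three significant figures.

t_c = [1/(k_r−k_d)] ln[(k_r/k_d)(1 − D₀(k_r−k_d)/(k_d L₀))]
= [1/(1.89−0.171)] ln[(1.89/0.171)(1 − 2.18×1.719/(0.171×37.5))]
= (1/1.719) ln[11.05 × 0.4156] = 0.5817 × ln(4.594) = 0.5817 × 1.525 = 0.8869 d.
D_c = (k_d/k_r) L₀ e^(−k_d t_c) = (0.171/1.89) × 37.5 × e^(−0.171×0.8869) = 0.09048 × 37.5 × 0.8593 = 2.915 mg/L.
Minimum DO = C_s − D_c = 10.0 − 2.915 = 7.085 mg/L.
x_c = v t_c = 1.03 m/s × 0.8869 d × 86400 s/d = 78930 m ≈ 78.9 km.

t_c ≈ 0.887 d; D_c ≈ 2.92 mg/L; min DO ≈ 7.08 mg/L; x_c ≈ 78.9 km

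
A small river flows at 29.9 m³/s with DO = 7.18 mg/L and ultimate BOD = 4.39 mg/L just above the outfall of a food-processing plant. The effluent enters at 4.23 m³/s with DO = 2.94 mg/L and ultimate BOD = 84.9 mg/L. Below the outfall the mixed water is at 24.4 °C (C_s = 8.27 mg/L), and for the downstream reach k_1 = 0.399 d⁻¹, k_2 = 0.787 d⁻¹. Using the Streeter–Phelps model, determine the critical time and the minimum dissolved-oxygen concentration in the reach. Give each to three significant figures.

Mixed DO = (29.9×7.18 + 4.23×2.94)/(29.9+4.23) = 227.1/34.13 = 6.655 mg/L.
Mixed L₀ = (29.9×4.39 + 4.23×84.9)/(34.13) = 490.4/34.13 = 14.37 mg/L.
Initial deficit D₀ = C_s − DO₀ = 8.27 − 6.655 = 1.615 mg/L.
t_c = (1/0.3880) ln[(0.787/0.399)(1 − 1.615×0.3880/(0.399×14.37))] = 2.577 × ln(1.757) = 1.452 d.
D_c = (0.399/0.787) × 14.37 × e^(−0.399×1.452) = 0.5070 × 14.37 × 0.5602 = 4.081 mg/L.
Minimum DO = 8.27 − 4.081 = 4.189 mg/L.

t_c ≈ 1.45 d; minimum DO ≈ 4.19 mg/L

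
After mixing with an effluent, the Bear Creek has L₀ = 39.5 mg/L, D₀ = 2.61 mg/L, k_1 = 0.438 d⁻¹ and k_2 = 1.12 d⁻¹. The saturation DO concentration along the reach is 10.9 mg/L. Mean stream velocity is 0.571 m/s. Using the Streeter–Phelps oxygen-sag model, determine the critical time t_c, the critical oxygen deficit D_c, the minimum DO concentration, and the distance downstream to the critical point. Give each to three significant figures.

With k_2/k_1 = 2.557 and 1 − D₀(k_2−k_1)/(k_1 L₀) = 0.8971,
t_c = ln(2.557 × 0.8971) / (1.12 − 0.438) = ln(2.294) / 0.6820 = 0.8303/0.6820 = 1.217 d.
L(t_c) = L₀ e^(−k_1 t_c) = 39.5 × 0.5867 = 23.17 mg/L, and at the critical point k_2 D_c = k_1 L, so D_c = (0.438/1.12) × 23.17 = 9.063 mg/L.
Minimum DO = C_s − D_c = 10.9 − 9.063 = 1.837 mg/L.
x_c = v t_c = 0.571 m/s × 1.217 d × 86400 s/d = 60060 m ≈ 60.1 km.

t_c ≈ 1.22 d; D_c ≈ 9.06 mg/L; min DO ≈ 1.84 mg/L; x_c ≈ 60.1 km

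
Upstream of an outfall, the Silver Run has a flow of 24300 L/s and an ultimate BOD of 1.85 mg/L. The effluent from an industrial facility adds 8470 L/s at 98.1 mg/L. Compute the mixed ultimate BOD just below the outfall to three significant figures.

Flow-weighted mixing: C = (Q_r C_r + Q_w C_w)/(Q_r + Q_w)
= (24300×1.85 + 8470×98.1)/(24300 + 8470) = 875900/32770 = 26.73 mg/L.

26.7 mg/L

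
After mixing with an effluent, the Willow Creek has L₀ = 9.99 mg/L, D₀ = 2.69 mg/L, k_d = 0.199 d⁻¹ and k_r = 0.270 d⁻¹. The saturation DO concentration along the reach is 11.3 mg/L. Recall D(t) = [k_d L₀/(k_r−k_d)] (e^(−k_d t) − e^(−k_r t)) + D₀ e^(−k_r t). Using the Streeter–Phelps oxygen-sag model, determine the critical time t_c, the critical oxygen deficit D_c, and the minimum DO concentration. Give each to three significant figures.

t_c ≈ 2.87 d; D_c ≈ 4.16 mg/L; min DO ≈ 7.14 mg/L

At the critical point dD/dt = 0, so k_d L₀ e^(−k_d t) = k_r D. Substituting D(t) from the Streeter–Phelps equation and solving for t gives
t_c = ln[(k_r/k_d)(1 − D₀(k_r−k_d)/(k_d L₀))] / (k_r−k_d).
Here k_r−k_d = 0.07100 d⁻¹ and 1 − D₀(k_r−k_d)/(k_d L₀) = 1 − 2.69×0.07100/(0.199×9.99) = 0.9039, so
t_c = ln(1.357 × 0.9039) / 0.07100 = 0.2041 / 0.07100 = 2.875 d.
L(t_c) = L₀ e^(−k_d t_c) = 9.99 × 0.5643 = 5.638 mg/L, and at the critical point k_r D_c = k_d L, so D_c = (0.199/0.270) × 5.638 = 4.155 mg/L.
Minimum DO = C_s − D_c = 11.3 − 4.155 = 7.145 mg/L.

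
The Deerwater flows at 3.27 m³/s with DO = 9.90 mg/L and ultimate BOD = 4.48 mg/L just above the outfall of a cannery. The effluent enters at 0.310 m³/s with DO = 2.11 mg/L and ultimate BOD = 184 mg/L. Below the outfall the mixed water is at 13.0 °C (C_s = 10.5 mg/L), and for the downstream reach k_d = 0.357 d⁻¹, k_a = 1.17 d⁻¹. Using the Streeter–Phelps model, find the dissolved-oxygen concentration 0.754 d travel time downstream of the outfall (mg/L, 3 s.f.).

Mixed DO = (3.27×9.90 + 0.310×2.11)/(3.27+0.310) = 33.03/3.580 = 9.225 mg/L.
Mixed L₀ = (3.27×4.48 + 0.310×184)/(3.580) = 71.69/3.580 = 20.03 mg/L.
Initial deficit D₀ = C_s − DO₀ = 10.5 − 9.225 = 1.275 mg/L.
D(0.754) = [0.357×20.03/(1.17−0.357)](e^(−0.357×0.754) − e^(−1.17×0.754)) + 1.275 e^(−1.17×0.754)
= 8.793 × (0.7640 − 0.4139) + 1.275 × 0.4139 = 3.606 mg/L.
DO = 10.5 − 3.606 = 6.894 mg/L.

DO ≈ 6.89 mg/L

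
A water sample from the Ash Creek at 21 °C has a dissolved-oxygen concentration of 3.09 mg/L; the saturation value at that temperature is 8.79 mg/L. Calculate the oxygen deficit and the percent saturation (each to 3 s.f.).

D ≈ 5.70 mg/L; 35.2 % saturation

D = C_s − C = 8.79 − 3.09 = 5.70 mg/L.
% saturation = 3.09/8.79 × 100 = 35.2 %.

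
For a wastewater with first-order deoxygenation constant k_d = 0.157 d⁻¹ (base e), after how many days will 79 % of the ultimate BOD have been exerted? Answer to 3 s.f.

y/L₀ = 1 − e^(−k_d t) = 0.79 ⇒ e^(−k_d t) = 0.210
t = −ln(0.210) / 0.157 = 1.561 / 0.157 = 9.940 d.

t ≈ 9.94 d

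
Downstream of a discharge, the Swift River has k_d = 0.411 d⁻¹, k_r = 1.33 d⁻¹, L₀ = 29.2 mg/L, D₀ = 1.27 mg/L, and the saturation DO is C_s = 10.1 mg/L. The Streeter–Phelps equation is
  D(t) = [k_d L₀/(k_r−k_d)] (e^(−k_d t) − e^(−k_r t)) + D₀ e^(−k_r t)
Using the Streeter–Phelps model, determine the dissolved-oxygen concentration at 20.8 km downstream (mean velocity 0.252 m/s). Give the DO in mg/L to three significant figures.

DO ≈ 4.59 mg/L

Travel time t = x/v = 20.8 km / (0.252 m/s) = 20800 m / 0.252 m/s = 82540 s = 0.9553 d.
k_d L₀/(k_r−k_d) = 0.411×29.2/(1.33−0.411) = 12.00/0.9190 = 13.06 mg/L.
e^(−k_d t) = e^(−0.411×0.9553) = 0.6753; e^(−k_r t) = e^(−1.33×0.9553) = 0.2807.
D = 13.06 × (0.6753 − 0.2807) + 1.27 × 0.2807 = 5.153 + 0.3565 = 5.510 mg/L.
DO = C_s − D = 10.1 − 5.510 = 4.590 mg/L.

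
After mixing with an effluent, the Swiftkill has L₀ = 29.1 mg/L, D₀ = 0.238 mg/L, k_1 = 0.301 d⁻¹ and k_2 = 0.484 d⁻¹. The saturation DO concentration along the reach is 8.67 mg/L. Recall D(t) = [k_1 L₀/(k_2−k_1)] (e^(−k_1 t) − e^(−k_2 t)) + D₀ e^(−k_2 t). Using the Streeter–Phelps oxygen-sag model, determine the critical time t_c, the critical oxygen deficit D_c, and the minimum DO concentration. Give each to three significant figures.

With k_2/k_1 = 1.608 and 1 − D₀(k_2−k_1)/(k_1 L₀) = 0.9950,
t_c = ln(1.608 × 0.9950) / (0.484 − 0.301) = ln(1.600) / 0.1830 = 0.4700/0.1830 = 2.568 d.
L(t_c) = L₀ e^(−k_1 t_c) = 29.1 × 0.4616 = 13.43 mg/L, and at the critical point k_2 D_c = k_1 L, so D_c = (0.301/0.484) × 13.43 = 8.354 mg/L.
Minimum DO = C_s − D_c = 8.67 − 8.354 = 0.3162 mg/L.

t_c ≈ 2.57 d; D_c ≈ 8.35 mg/L; min DO ≈ 0.316 mg/L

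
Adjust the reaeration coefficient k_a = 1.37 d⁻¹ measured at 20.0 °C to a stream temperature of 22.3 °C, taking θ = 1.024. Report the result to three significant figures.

k_a ≈ 1.45 d⁻¹

k_a(T₂) = k_a(T₁) · θ^(T₂−T₁) = 1.37 × 1.024^(22.3−20.0)
= 1.37 × 1.024^2.30 = 1.37 × 1.056 = 1.447 d⁻¹.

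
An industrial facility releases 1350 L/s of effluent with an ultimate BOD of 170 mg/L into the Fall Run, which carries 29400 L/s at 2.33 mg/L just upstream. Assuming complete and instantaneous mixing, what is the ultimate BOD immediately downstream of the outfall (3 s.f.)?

Flow-weighted mixing: C = (Q_r C_r + Q_w C_w)/(Q_r + Q_w)
= (29400×2.33 + 1350×170)/(29400 + 1350) = 298000/30750 = 9.691 mg/L.

9.69 mg/L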